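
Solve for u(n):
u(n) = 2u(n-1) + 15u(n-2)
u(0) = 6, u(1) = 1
Characteristic equation: x² - 2x - 15 = 0, which factors as (x - (-3))(x - (5)) = 0.
Roots r₁ = -3, r₂ = 5 (distinct).
General solution: u(n) = A·(-3)^n + B·(5)^n.
From u(0) = 6: A + B = 6.
From u(1) = 1: -3A + 5B = 1.
Solving: A = \frac{29}{8}, B = \frac{19}{8}.
So u(n) = \frac{29 \left(-3\right)^{n}}{8} + \frac{19 \cdot 5^{n}}{8}.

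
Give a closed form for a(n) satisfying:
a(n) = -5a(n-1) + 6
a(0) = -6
First-order linear non-homogeneous.
Homogeneous solution: a_h(n) = A·(-5)^n.
Try constant particular solution a_p = K: K = -5K + 6 ⇒ K = 1.
General: a(n) = A·(-5)^n + 1.
Apply a(0) = -6: A + 1 = -6 ⇒ A = -7.
So a(n) = 1 - 7 \left(-5\right)^{n}.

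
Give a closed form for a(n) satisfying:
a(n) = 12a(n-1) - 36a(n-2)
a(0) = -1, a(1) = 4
Characteristic equation: x² - 12x + 36 = 0, which is (x - (6))².
Repeated root r = 6.
General solution: a(n) = (A + Bn)·(6)^n.
From a(0) = -1: A = -1.
From a(1) = 4: (A + B)·(6) = 4 ⇒ B = \frac{5}{3}.
So a(n) = \left(\frac{5 n}{3} - 1\right) \cdot (6)^n.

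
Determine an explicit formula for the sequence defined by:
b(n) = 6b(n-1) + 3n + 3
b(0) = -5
First-order linear with linear forcing.
Homogeneous solution: b_h(n) = A·(6)^n.
Try particular b_p(n) = pn + q. Substituting:
  pn + q = 6(p(n-1) + q) + 3n + 3.
Matching the n-coefficient: p = 6p + 3 ⇒ p = - \frac{3}{5}.
Matching constants: q = -6p + 6q + 3 ⇒ q = - \frac{33}{25}.
General: b(n) = A·(6)^n - \frac{3 n}{5} - \frac{33}{25}.
Apply b(0) = -5: A - \frac{33}{25} = -5 ⇒ A = - \frac{92}{25}.
So b(n) = - \frac{92 \cdot 6^{n}}{25} - \frac{3 n}{5} - \frac{33}{25}.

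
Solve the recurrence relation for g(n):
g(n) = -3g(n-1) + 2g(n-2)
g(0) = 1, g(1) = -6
Characteristic equation: x² + 3x - 2 = 0.
Discriminant Δ = (-3)² + 4·(2) = 17.
Roots r₁,₂ = (-3 ± √17)/2, so r₁ = - \frac{3}{2} + \frac{\sqrt{17}}{2}, r₂ = - \frac{\sqrt{17}}{2} - \frac{3}{2}.
General solution: g(n) = A·r₁^n + B·r₂^n.
From the initial conditions, A + B = 1 and r₁A + r₂B = -6.
Since r₁ - r₂ = √17: A = (-6 - (1)r₂)/√17 = \frac{1}{2} - \frac{9 \sqrt{17}}{34}, and B = 1 - A = \frac{1}{2} + \frac{9 \sqrt{17}}{34}.
So g(n) = \left(\frac{1}{2} - \frac{9 \sqrt{17}}{34}\right)\left(- \frac{3}{2} + \frac{\sqrt{17}}{2}\right)^n + \left(\frac{1}{2} + \frac{9 \sqrt{17}}{34}\right)\left(- \frac{\sqrt{17}}{2} - \frac{3}{2}\right)^n.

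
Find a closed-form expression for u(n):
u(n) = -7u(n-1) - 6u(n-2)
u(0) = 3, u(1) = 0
Characteristic equation: x² + 7x + 6 = 0, which factors as (x - (-1))(x - (-6)) = 0.
Roots r₁ = -1, r₂ = -6 (distinct).
General solution: u(n) = A·(-1)^n + B·(-6)^n.
From u(0) = 3: A + B = 3.
From u(1) = 0: -A - 6B = 0.
Solving: A = \frac{18}{5}, B = - \frac{3}{5}.
So u(n) = \frac{18 \left(-1\right)^{n}}{5} - \frac{3 \left(-6\right)^{n}}{5}.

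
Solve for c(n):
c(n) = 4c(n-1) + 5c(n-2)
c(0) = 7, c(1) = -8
Characteristic equation: x² - 4x - 5 = 0, which factors as (x - (5))(x - (-1)) = 0.
Roots r₁ = 5, r₂ = -1 (distinct).
General solution: c(n) = A·(5)^n + B·(-1)^n.
From c(0) = 7: A + B = 7.
From c(1) = -8: 5A - B = -8.
Solving: A = - \frac{1}{6}, B = \frac{43}{6}.
So c(n) = \frac{43 \left(-1\right)^{n}}{6} - \frac{5^{n}}{6}.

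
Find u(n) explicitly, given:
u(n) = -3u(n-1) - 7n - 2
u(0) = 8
First-order linear with linear forcing.
Homogeneous solution: u_h(n) = A·(-3)^n.
Try particular u_p(n) = pn + q. Substituting:
  pn + q = -3(p(n-1) + q) - 7n - 2.
Matching the n-coefficient: p = -3p - 7 ⇒ p = - \frac{7}{4}.
Matching constants: q = 3p - 3q - 2 ⇒ q = - \frac{29}{16}.
General: u(n) = A·(-3)^n - \frac{7 n}{4} - \frac{29}{16}.
Apply u(0) = 8: A - \frac{29}{16} = 8 ⇒ A = \frac{157}{16}.
So u(n) = \frac{157 \left(-3\right)^{n}}{16} - \frac{7 n}{4} - \frac{29}{16}.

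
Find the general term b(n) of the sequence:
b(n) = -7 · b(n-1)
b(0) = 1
Pure geometric recurrence with ratio -7.
By induction b(n) = b(0) · (-7)^n = \left(-7\right)^{n}.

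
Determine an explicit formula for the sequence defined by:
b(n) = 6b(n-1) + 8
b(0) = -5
First-order linear non-homogeneous.
Homogeneous solution: b_h(n) = A·(6)^n.
Try constant particular solution b_p = K: K = 6K + 8 ⇒ K = - \frac{8}{5}.
General: b(n) = A·(6)^n - \frac{8}{5}.
Apply b(0) = -5: A - \frac{8}{5} = -5 ⇒ A = - \frac{17}{5}.
So b(n) = - \frac{17 \cdot 6^{n}}{5} - \frac{8}{5}.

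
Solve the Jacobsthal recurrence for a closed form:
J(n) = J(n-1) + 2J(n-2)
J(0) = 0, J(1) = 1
This is the Jacobsthal sequence.
Characteristic equation: x² - x - 2 = 0; roots r₁ = 2, r₂ = -1.
General: J(n) = A·r₁^n + B·r₂^n. Solving with J(0)=0, J(1)=1 gives A = \frac{1}{3}, B = - \frac{1}{3}.
So J(n) = - \frac{\left(-1\right)^{n}}{3} + \frac{2^{n}}{3}.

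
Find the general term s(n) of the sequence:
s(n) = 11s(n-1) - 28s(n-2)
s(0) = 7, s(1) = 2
Characteristic equation: x² - 11x + 28 = 0, which factors as (x - (7))(x - (4)) = 0.
Roots r₁ = 7, r₂ = 4 (distinct).
General solution: s(n) = A·(7)^n + B·(4)^n.
From s(0) = 7: A + B = 7.
From s(1) = 2: 7A + 4B = 2.
Solving: A = - \frac{26}{3}, B = \frac{47}{3}.
So s(n) = \frac{47 \cdot 4^{n}}{3} - \frac{26 \cdot 7^{n}}{3}.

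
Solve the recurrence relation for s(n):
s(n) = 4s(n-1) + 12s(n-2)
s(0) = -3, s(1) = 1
Characteristic equation: x² - 4x - 12 = 0, which factors as (x - (-2))(x - (6)) = 0.
Roots r₁ = -2, r₂ = 6 (distinct).
General solution: s(n) = A·(-2)^n + B·(6)^n.
From s(0) = -3: A + B = -3.
From s(1) = 1: -2A + 6B = 1.
Solving: A = - \frac{19}{8}, B = - \frac{5}{8}.
So s(n) = - \frac{19 \left(-2\right)^{n}}{8} - \frac{5 \cdot 6^{n}}{8}.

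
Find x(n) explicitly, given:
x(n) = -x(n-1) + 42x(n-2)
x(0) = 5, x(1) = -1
Characteristic equation: x² + x - 42 = 0, which factors as (x - (-7))(x - (6)) = 0.
Roots r₁ = -7, r₂ = 6 (distinct).
General solution: x(n) = A·(-7)^n + B·(6)^n.
From x(0) = 5: A + B = 5.
From x(1) = -1: -7A + 6B = -1.
Solving: A = \frac{31}{13}, B = \frac{34}{13}.
So x(n) = \frac{31 \left(-7\right)^{n}}{13} + \frac{34 \cdot 6^{n}}{13}.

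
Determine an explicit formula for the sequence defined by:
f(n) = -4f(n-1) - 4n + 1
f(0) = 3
First-order linear with linear forcing.
Homogeneous solution: f_h(n) = A·(-4)^n.
Try particular f_p(n) = pn + q. Substituting:
  pn + q = -4(p(n-1) + q) - 4n + 1.
Matching the n-coefficient: p = -4p - 4 ⇒ p = - \frac{4}{5}.
Matching constants: q = 4p - 4q + 1 ⇒ q = - \frac{11}{25}.
General: f(n) = A·(-4)^n - \frac{4 n}{5} - \frac{11}{25}.
Apply f(0) = 3: A - \frac{11}{25} = 3 ⇒ A = \frac{86}{25}.
So f(n) = \frac{86 \left(-4\right)^{n}}{25} - \frac{4 n}{5} - \frac{11}{25}.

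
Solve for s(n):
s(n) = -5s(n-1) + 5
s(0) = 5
First-order linear non-homogeneous.
Homogeneous solution: s_h(n) = A·(-5)^n.
Try constant particular solution s_p = K: K = -5K + 5 ⇒ K = \frac{5}{6}.
General: s(n) = A·(-5)^n + \frac{5}{6}.
Apply s(0) = 5: A + \frac{5}{6} = 5 ⇒ A = \frac{25}{6}.
So s(n) = \frac{25 \left(-5\right)^{n}}{6} + \frac{5}{6}.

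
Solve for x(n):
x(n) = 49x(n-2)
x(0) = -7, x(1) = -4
Characteristic equation: x² - 49 = 0, which factors as (x - (7))(x - (-7)) = 0.
Roots r₁ = 7, r₂ = -7 (distinct).
General solution: x(n) = A·(7)^n + B·(-7)^n.
From x(0) = -7: A + B = -7.
From x(1) = -4: 7A - 7B = -4.
Solving: A = - \frac{53}{14}, B = - \frac{45}{14}.
So x(n) = - \frac{45 \left(-7\right)^{n}}{14} - \frac{53 \cdot 7^{n}}{14}.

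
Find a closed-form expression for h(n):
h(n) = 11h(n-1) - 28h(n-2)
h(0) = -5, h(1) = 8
Characteristic equation: x² - 11x + 28 = 0, which factors as (x - (4))(x - (7)) = 0.
Roots r₁ = 4, r₂ = 7 (distinct).
General solution: h(n) = A·(4)^n + B·(7)^n.
From h(0) = -5: A + B = -5.
From h(1) = 8: 4A + 7B = 8.
Solving: A = - \frac{43}{3}, B = \frac{28}{3}.
So h(n) = - \frac{43 \cdot 4^{n}}{3} + \frac{28 \cdot 7^{n}}{3}.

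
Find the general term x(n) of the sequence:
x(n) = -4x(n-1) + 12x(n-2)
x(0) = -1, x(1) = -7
Characteristic equation: x² + 4x - 12 = 0, which factors as (x - (-6))(x - (2)) = 0.
Roots r₁ = -6, r₂ = 2 (distinct).
General solution: x(n) = A·(-6)^n + B·(2)^n.
From x(0) = -1: A + B = -1.
From x(1) = -7: -6A + 2B = -7.
Solving: A = \frac{5}{8}, B = - \frac{13}{8}.
So x(n) = \frac{5 \left(-6\right)^{n}}{8} - \frac{13 \cdot 2^{n}}{8}.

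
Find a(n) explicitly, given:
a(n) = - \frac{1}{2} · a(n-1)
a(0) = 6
Pure geometric recurrence with ratio - \frac{1}{2}.
By induction a(n) = a(0) · (- \frac{1}{2})^n = 6 \left(- \frac{1}{2}\right)^{n}.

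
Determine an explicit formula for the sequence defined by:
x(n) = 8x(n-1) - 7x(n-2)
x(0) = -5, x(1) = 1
Characteristic equation: x² - 8x + 7 = 0, which factors as (x - (1))(x - (7)) = 0.
Roots r₁ = 1, r₂ = 7 (distinct).
General solution: x(n) = A·(1)^n + B·(7)^n.
From x(0) = -5: A + B = -5.
From x(1) = 1: A + 7B = 1.
Solving: A = -6, B = 1.
So x(n) = 7^{n} - 6.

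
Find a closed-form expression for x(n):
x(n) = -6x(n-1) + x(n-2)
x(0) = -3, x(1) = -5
Characteristic equation: x² + 6x - 1 = 0.
Discriminant Δ = (-6)² + 4·(1) = 40.
Roots r₁,₂ = (-6 ± √40)/2, so r₁ = -3 + \sqrt{10}, r₂ = - \sqrt{10} - 3.
General solution: x(n) = A·r₁^n + B·r₂^n.
From the initial conditions, A + B = -3 and r₁A + r₂B = -5.
Since r₁ - r₂ = √40: A = (-5 - (-3)r₂)/√40 = - \frac{7 \sqrt{10}}{10} - \frac{3}{2}, and B = -3 - A = - \frac{3}{2} + \frac{7 \sqrt{10}}{10}.
So x(n) = \left(- \frac{7 \sqrt{10}}{10} - \frac{3}{2}\right)\left(-3 + \sqrt{10}\right)^n + \left(- \frac{3}{2} + \frac{7 \sqrt{10}}{10}\right)\left(- \sqrt{10} - 3\right)^n.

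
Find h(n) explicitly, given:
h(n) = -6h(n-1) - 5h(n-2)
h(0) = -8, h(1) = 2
Characteristic equation: x² + 6x + 5 = 0, which factors as (x - (-1))(x - (-5)) = 0.
Roots r₁ = -1, r₂ = -5 (distinct).
General solution: h(n) = A·(-1)^n + B·(-5)^n.
From h(0) = -8: A + B = -8.
From h(1) = 2: -A - 5B = 2.
Solving: A = - \frac{19}{2}, B = \frac{3}{2}.
So h(n) = - \frac{19 \left(-1\right)^{n}}{2} + \frac{3 \left(-5\right)^{n}}{2}.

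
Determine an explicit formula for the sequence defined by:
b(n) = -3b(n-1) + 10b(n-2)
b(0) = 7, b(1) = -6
Characteristic equation: x² + 3x - 10 = 0, which factors as (x - (-5))(x - (2)) = 0.
Roots r₁ = -5, r₂ = 2 (distinct).
General solution: b(n) = A·(-5)^n + B·(2)^n.
From b(0) = 7: A + B = 7.
From b(1) = -6: -5A + 2B = -6.
Solving: A = \frac{20}{7}, B = \frac{29}{7}.
So b(n) = \frac{20 \left(-5\right)^{n}}{7} + \frac{29 \cdot 2^{n}}{7}.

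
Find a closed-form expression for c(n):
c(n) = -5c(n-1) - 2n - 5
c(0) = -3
First-order linear with linear forcing.
Homogeneous solution: c_h(n) = A·(-5)^n.
Try particular c_p(n) = pn + q. Substituting:
  pn + q = -5(p(n-1) + q) - 2n - 5.
Matching the n-coefficient: p = -5p - 2 ⇒ p = - \frac{1}{3}.
Matching constants: q = 5p - 5q - 5 ⇒ q = - \frac{10}{9}.
General: c(n) = A·(-5)^n - \frac{n}{3} - \frac{10}{9}.
Apply c(0) = -3: A - \frac{10}{9} = -3 ⇒ A = - \frac{17}{9}.
So c(n) = - \frac{17 \left(-5\right)^{n}}{9} - \frac{n}{3} - \frac{10}{9}.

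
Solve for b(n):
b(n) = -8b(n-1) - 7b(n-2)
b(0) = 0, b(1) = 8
Characteristic equation: x² + 8x + 7 = 0, which factors as (x - (-7))(x - (-1)) = 0.
Roots r₁ = -7, r₂ = -1 (distinct).
General solution: b(n) = A·(-7)^n + B·(-1)^n.
From b(0) = 0: A + B = 0.
From b(1) = 8: -7A - B = 8.
Solving: A = - \frac{4}{3}, B = \frac{4}{3}.
So b(n) = \frac{4 \left(-1\right)^{n}}{3} - \frac{4 \left(-7\right)^{n}}{3}.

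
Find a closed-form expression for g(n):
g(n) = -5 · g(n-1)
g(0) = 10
Pure geometric recurrence with ratio -5.
By induction g(n) = g(0) · (-5)^n = 10 \left(-5\right)^{n}.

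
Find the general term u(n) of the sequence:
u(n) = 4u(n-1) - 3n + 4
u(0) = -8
First-order linear with linear forcing.
Homogeneous solution: u_h(n) = A·(4)^n.
Try particular u_p(n) = pn + q. Substituting:
  pn + q = 4(p(n-1) + q) - 3n + 4.
Matching the n-coefficient: p = 4p - 3 ⇒ p = 1.
Matching constants: q = -4p + 4q + 4 ⇒ q = 0.
General: u(n) = A·(4)^n + n + 0.
Apply u(0) = -8: A + 0 = -8 ⇒ A = -8.
So u(n) = - 8 \cdot 4^{n} + n.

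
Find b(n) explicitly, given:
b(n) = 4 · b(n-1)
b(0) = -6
Pure geometric recurrence with ratio 4.
By induction b(n) = b(0) · (4)^n = - 6 \cdot 4^{n}.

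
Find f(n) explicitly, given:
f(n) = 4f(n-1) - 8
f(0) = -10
First-order linear non-homogeneous.
Homogeneous solution: f_h(n) = A·(4)^n.
Try constant particular solution f_p = K: K = 4K - 8 ⇒ K = \frac{8}{3}.
General: f(n) = A·(4)^n + \frac{8}{3}.
Apply f(0) = -10: A + \frac{8}{3} = -10 ⇒ A = - \frac{38}{3}.
So f(n) = \frac{8}{3} - \frac{38 \cdot 4^{n}}{3}.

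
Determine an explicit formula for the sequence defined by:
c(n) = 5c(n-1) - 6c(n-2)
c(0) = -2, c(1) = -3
Characteristic equation: x² - 5x + 6 = 0, which factors as (x - (2))(x - (3)) = 0.
Roots r₁ = 2, r₂ = 3 (distinct).
General solution: c(n) = A·(2)^n + B·(3)^n.
From c(0) = -2: A + B = -2.
From c(1) = -3: 2A + 3B = -3.
Solving: A = -3, B = 1.
So c(n) = - 3 \cdot 2^{n} + 3^{n}.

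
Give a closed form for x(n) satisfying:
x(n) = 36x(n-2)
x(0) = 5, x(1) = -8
Characteristic equation: x² - 36 = 0, which factors as (x - (6))(x - (-6)) = 0.
Roots r₁ = 6, r₂ = -6 (distinct).
General solution: x(n) = A·(6)^n + B·(-6)^n.
From x(0) = 5: A + B = 5.
From x(1) = -8: 6A - 6B = -8.
Solving: A = \frac{11}{6}, B = \frac{19}{6}.
So x(n) = \frac{19 \left(-6\right)^{n}}{6} + \frac{11 \cdot 6^{n}}{6}.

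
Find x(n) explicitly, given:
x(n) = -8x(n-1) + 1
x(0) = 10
First-order linear non-homogeneous.
Homogeneous solution: x_h(n) = A·(-8)^n.
Try constant particular solution x_p = K: K = -8K + 1 ⇒ K = \frac{1}{9}.
General: x(n) = A·(-8)^n + \frac{1}{9}.
Apply x(0) = 10: A + \frac{1}{9} = 10 ⇒ A = \frac{89}{9}.
So x(n) = \frac{89 \left(-8\right)^{n}}{9} + \frac{1}{9}.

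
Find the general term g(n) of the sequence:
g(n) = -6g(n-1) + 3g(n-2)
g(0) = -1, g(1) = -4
Characteristic equation: x² + 6x - 3 = 0.
Discriminant Δ = (-6)² + 4·(3) = 48.
Roots r₁,₂ = (-6 ± √48)/2, so r₁ = -3 + 2 \sqrt{3}, r₂ = - 2 \sqrt{3} - 3.
General solution: g(n) = A·r₁^n + B·r₂^n.
From the initial conditions, A + B = -1 and r₁A + r₂B = -4.
Since r₁ - r₂ = √48: A = (-4 - (-1)r₂)/√48 = - \frac{7 \sqrt{3}}{12} - \frac{1}{2}, and B = -1 - A = - \frac{1}{2} + \frac{7 \sqrt{3}}{12}.
So g(n) = \left(- \frac{7 \sqrt{3}}{12} - \frac{1}{2}\right)\left(-3 + 2 \sqrt{3}\right)^n + \left(- \frac{1}{2} + \frac{7 \sqrt{3}}{12}\right)\left(- 2 \sqrt{3} - 3\right)^n.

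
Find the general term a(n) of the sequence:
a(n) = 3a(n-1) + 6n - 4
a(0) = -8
First-order linear with linear forcing.
Homogeneous solution: a_h(n) = A·(3)^n.
Try particular a_p(n) = pn + q. Substituting:
  pn + q = 3(p(n-1) + q) + 6n - 4.
Matching the n-coefficient: p = 3p + 6 ⇒ p = -3.
Matching constants: q = -3p + 3q - 4 ⇒ q = - \frac{5}{2}.
General: a(n) = A·(3)^n - 3 n - \frac{5}{2}.
Apply a(0) = -8: A - \frac{5}{2} = -8 ⇒ A = - \frac{11}{2}.
So a(n) = - \frac{11 \cdot 3^{n}}{2} - 3 n - \frac{5}{2}.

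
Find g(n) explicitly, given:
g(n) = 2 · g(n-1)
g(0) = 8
Pure geometric recurrence with ratio 2.
By induction g(n) = g(0) · (2)^n = 8 \cdot 2^{n}.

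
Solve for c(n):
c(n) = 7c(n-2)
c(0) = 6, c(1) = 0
Characteristic equation: x² - 7 = 0.
Discriminant Δ = (0)² + 4·(7) = 28.
Roots r₁,₂ = (0 ± √28)/2, so r₁ = \sqrt{7}, r₂ = - \sqrt{7}.
General solution: c(n) = A·r₁^n + B·r₂^n.
From the initial conditions, A + B = 6 and r₁A + r₂B = 0.
Since r₁ - r₂ = √28: A = (0 - (6)r₂)/√28 = 3, and B = 6 - A = 3.
So c(n) = \left(3\right)\left(\sqrt{7}\right)^n + \left(3\right)\left(- \sqrt{7}\right)^n.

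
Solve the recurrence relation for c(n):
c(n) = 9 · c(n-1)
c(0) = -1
Pure geometric recurrence with ratio 9.
By induction c(n) = c(0) · (9)^n = - 9^{n}.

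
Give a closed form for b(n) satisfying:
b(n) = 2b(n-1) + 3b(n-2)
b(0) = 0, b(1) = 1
Characteristic equation: x² - 2x - 3 = 0, which factors as (x - (3))(x - (-1)) = 0.
Roots r₁ = 3, r₂ = -1 (distinct).
General solution: b(n) = A·(3)^n + B·(-1)^n.
From b(0) = 0: A + B = 0.
From b(1) = 1: 3A - B = 1.
Solving: A = \frac{1}{4}, B = - \frac{1}{4}.
So b(n) = - \frac{\left(-1\right)^{n}}{4} + \frac{3^{n}}{4}.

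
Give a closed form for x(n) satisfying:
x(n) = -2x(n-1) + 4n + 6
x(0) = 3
First-order linear with linear forcing.
Homogeneous solution: x_h(n) = A·(-2)^n.
Try particular x_p(n) = pn + q. Substituting:
  pn + q = -2(p(n-1) + q) + 4n + 6.
Matching the n-coefficient: p = -2p + 4 ⇒ p = \frac{4}{3}.
Matching constants: q = 2p - 2q + 6 ⇒ q = \frac{26}{9}.
General: x(n) = A·(-2)^n + \frac{4 n}{3} + \frac{26}{9}.
Apply x(0) = 3: A + \frac{26}{9} = 3 ⇒ A = \frac{1}{9}.
So x(n) = \frac{\left(-2\right)^{n}}{9} + \frac{4 n}{3} + \frac{26}{9}.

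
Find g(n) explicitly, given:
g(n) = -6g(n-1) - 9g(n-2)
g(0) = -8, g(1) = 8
Characteristic equation: x² + 6x + 9 = 0, which is (x - (-3))².
Repeated root r = -3.
General solution: g(n) = (A + Bn)·(-3)^n.
From g(0) = -8: A = -8.
From g(1) = 8: (A + B)·(-3) = 8 ⇒ B = \frac{16}{3}.
So g(n) = \left(\frac{16 n}{3} - 8\right) \cdot (-3)^n.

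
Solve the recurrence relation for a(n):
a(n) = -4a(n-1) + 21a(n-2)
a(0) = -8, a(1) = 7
Characteristic equation: x² + 4x - 21 = 0, which factors as (x - (-7))(x - (3)) = 0.
Roots r₁ = -7, r₂ = 3 (distinct).
General solution: a(n) = A·(-7)^n + B·(3)^n.
From a(0) = -8: A + B = -8.
From a(1) = 7: -7A + 3B = 7.
Solving: A = - \frac{31}{10}, B = - \frac{49}{10}.
So a(n) = - \frac{31 \left(-7\right)^{n}}{10} - \frac{49 \cdot 3^{n}}{10}.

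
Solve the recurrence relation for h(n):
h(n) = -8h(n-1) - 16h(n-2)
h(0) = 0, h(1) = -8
Characteristic equation: x² + 8x + 16 = 0, which is (x - (-4))².
Repeated root r = -4.
General solution: h(n) = (A + Bn)·(-4)^n.
From h(0) = 0: A = 0.
From h(1) = -8: (A + B)·(-4) = -8 ⇒ B = 2.
So h(n) = \left(2 n\right) \cdot (-4)^n.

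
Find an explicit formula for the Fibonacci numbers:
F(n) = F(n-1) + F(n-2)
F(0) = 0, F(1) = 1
This is the Fibonacci sequence.
Characteristic equation: x² - x - 1 = 0; roots r₁ = \frac{1}{2} + \frac{\sqrt{5}}{2}, r₂ = \frac{1}{2} - \frac{\sqrt{5}}{2}.
General: F(n) = A·r₁^n + B·r₂^n. Solving with F(0)=0, F(1)=1 gives A = \frac{\sqrt{5}}{5}, B = - \frac{\sqrt{5}}{5}.
So F(n) = \frac{2^{- n} \sqrt{5} \left(- \left(1 - \sqrt{5}\right)^{n} + \left(1 + \sqrt{5}\right)^{n}\right)}{5}.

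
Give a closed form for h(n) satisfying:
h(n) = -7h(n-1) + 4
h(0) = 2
First-order linear non-homogeneous.
Homogeneous solution: h_h(n) = A·(-7)^n.
Try constant particular solution h_p = K: K = -7K + 4 ⇒ K = \frac{1}{2}.
General: h(n) = A·(-7)^n + \frac{1}{2}.
Apply h(0) = 2: A + \frac{1}{2} = 2 ⇒ A = \frac{3}{2}.
So h(n) = \frac{3 \left(-7\right)^{n}}{2} + \frac{1}{2}.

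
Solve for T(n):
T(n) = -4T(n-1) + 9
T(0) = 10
First-order linear non-homogeneous.
Homogeneous solution: T_h(n) = A·(-4)^n.
Try constant particular solution T_p = K: K = -4K + 9 ⇒ K = \frac{9}{5}.
General: T(n) = A·(-4)^n + \frac{9}{5}.
Apply T(0) = 10: A + \frac{9}{5} = 10 ⇒ A = \frac{41}{5}.
So T(n) = \frac{41 \left(-4\right)^{n}}{5} + \frac{9}{5}.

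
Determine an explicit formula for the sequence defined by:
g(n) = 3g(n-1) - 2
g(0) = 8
First-order linear non-homogeneous.
Homogeneous solution: g_h(n) = A·(3)^n.
Try constant particular solution g_p = K: K = 3K - 2 ⇒ K = 1.
General: g(n) = A·(3)^n + 1.
Apply g(0) = 8: A + 1 = 8 ⇒ A = 7.
So g(n) = 7 \cdot 3^{n} + 1.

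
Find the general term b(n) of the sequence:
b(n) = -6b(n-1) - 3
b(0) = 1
First-order linear non-homogeneous.
Homogeneous solution: b_h(n) = A·(-6)^n.
Try constant particular solution b_p = K: K = -6K - 3 ⇒ K = - \frac{3}{7}.
General: b(n) = A·(-6)^n - \frac{3}{7}.
Apply b(0) = 1: A - \frac{3}{7} = 1 ⇒ A = \frac{10}{7}.
So b(n) = \frac{10 \left(-6\right)^{n}}{7} - \frac{3}{7}.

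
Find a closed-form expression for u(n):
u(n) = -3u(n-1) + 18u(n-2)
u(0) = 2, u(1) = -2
Characteristic equation: x² + 3x - 18 = 0, which factors as (x - (3))(x - (-6)) = 0.
Roots r₁ = 3, r₂ = -6 (distinct).
General solution: u(n) = A·(3)^n + B·(-6)^n.
From u(0) = 2: A + B = 2.
From u(1) = -2: 3A - 6B = -2.
Solving: A = \frac{10}{9}, B = \frac{8}{9}.
So u(n) = \frac{8 \left(-6\right)^{n}}{9} + \frac{10 \cdot 3^{n}}{9}.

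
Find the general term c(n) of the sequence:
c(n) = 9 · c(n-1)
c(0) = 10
Pure geometric recurrence with ratio 9.
By induction c(n) = c(0) · (9)^n = 10 \cdot 9^{n}.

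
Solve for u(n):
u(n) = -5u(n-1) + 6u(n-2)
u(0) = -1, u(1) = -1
Characteristic equation: x² + 5x - 6 = 0, which factors as (x - (1))(x - (-6)) = 0.
Roots r₁ = 1, r₂ = -6 (distinct).
General solution: u(n) = A·(1)^n + B·(-6)^n.
From u(0) = -1: A + B = -1.
From u(1) = -1: A - 6B = -1.
Solving: A = -1, B = 0.
So u(n) = -1.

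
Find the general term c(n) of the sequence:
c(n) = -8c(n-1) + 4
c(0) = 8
First-order linear non-homogeneous.
Homogeneous solution: c_h(n) = A·(-8)^n.
Try constant particular solution c_p = K: K = -8K + 4 ⇒ K = \frac{4}{9}.
General: c(n) = A·(-8)^n + \frac{4}{9}.
Apply c(0) = 8: A + \frac{4}{9} = 8 ⇒ A = \frac{68}{9}.
So c(n) = \frac{68 \left(-8\right)^{n}}{9} + \frac{4}{9}.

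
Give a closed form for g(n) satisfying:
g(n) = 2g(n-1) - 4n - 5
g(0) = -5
First-order linear with linear forcing.
Homogeneous solution: g_h(n) = A·(2)^n.
Try particular g_p(n) = pn + q. Substituting:
  pn + q = 2(p(n-1) + q) - 4n - 5.
Matching the n-coefficient: p = 2p - 4 ⇒ p = 4.
Matching constants: q = -2p + 2q - 5 ⇒ q = 13.
General: g(n) = A·(2)^n + 4 n + 13.
Apply g(0) = -5: A + 13 = -5 ⇒ A = -18.
So g(n) = - 18 \cdot 2^{n} + 4 n + 13.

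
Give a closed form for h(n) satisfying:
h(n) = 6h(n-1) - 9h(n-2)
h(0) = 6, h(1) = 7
Characteristic equation: x² - 6x + 9 = 0, which is (x - (3))².
Repeated root r = 3.
General solution: h(n) = (A + Bn)·(3)^n.
From h(0) = 6: A = 6.
From h(1) = 7: (A + B)·(3) = 7 ⇒ B = - \frac{11}{3}.
So h(n) = \left(6 - \frac{11 n}{3}\right) \cdot (3)^n.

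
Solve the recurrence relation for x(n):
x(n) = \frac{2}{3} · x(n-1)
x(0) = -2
Pure geometric recurrence with ratio \frac{2}{3}.
By induction x(n) = x(0) · (\frac{2}{3})^n = - 2 \left(\frac{2}{3}\right)^{n}.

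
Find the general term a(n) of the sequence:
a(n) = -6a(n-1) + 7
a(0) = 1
First-order linear non-homogeneous.
Homogeneous solution: a_h(n) = A·(-6)^n.
Try constant particular solution a_p = K: K = -6K + 7 ⇒ K = 1.
General: a(n) = A·(-6)^n + 1.
Apply a(0) = 1: A + 1 = 1 ⇒ A = 0.
So a(n) = 1.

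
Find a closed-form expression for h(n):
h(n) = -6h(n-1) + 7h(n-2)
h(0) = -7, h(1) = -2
Characteristic equation: x² + 6x - 7 = 0, which factors as (x - (1))(x - (-7)) = 0.
Roots r₁ = 1, r₂ = -7 (distinct).
General solution: h(n) = A·(1)^n + B·(-7)^n.
From h(0) = -7: A + B = -7.
From h(1) = -2: A - 7B = -2.
Solving: A = - \frac{51}{8}, B = - \frac{5}{8}.
So h(n) = - \frac{5 \left(-7\right)^{n}}{8} - \frac{51}{8}.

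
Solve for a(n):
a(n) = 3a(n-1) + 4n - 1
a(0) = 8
First-order linear with linear forcing.
Homogeneous solution: a_h(n) = A·(3)^n.
Try particular a_p(n) = pn + q. Substituting:
  pn + q = 3(p(n-1) + q) + 4n - 1.
Matching the n-coefficient: p = 3p + 4 ⇒ p = -2.
Matching constants: q = -3p + 3q - 1 ⇒ q = - \frac{5}{2}.
General: a(n) = A·(3)^n - 2 n - \frac{5}{2}.
Apply a(0) = 8: A - \frac{5}{2} = 8 ⇒ A = \frac{21}{2}.
So a(n) = \frac{21 \cdot 3^{n}}{2} - 2 n - \frac{5}{2}.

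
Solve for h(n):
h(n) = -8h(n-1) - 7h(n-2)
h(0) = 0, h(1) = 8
Characteristic equation: x² + 8x + 7 = 0, which factors as (x - (-7))(x - (-1)) = 0.
Roots r₁ = -7, r₂ = -1 (distinct).
General solution: h(n) = A·(-7)^n + B·(-1)^n.
From h(0) = 0: A + B = 0.
From h(1) = 8: -7A - B = 8.
Solving: A = - \frac{4}{3}, B = \frac{4}{3}.
So h(n) = \frac{4 \left(-1\right)^{n}}{3} - \frac{4 \left(-7\right)^{n}}{3}.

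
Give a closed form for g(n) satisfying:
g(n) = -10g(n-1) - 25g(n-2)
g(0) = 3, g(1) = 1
Characteristic equation: x² + 10x + 25 = 0, which is (x - (-5))².
Repeated root r = -5.
General solution: g(n) = (A + Bn)·(-5)^n.
From g(0) = 3: A = 3.
From g(1) = 1: (A + B)·(-5) = 1 ⇒ B = - \frac{16}{5}.
So g(n) = \left(3 - \frac{16 n}{5}\right) \cdot (-5)^n.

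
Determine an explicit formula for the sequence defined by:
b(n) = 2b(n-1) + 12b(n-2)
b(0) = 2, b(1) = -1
Characteristic equation: x² - 2x - 12 = 0.
Discriminant Δ = (2)² + 4·(12) = 52.
Roots r₁,₂ = (2 ± √52)/2, so r₁ = 1 + \sqrt{13}, r₂ = 1 - \sqrt{13}.
General solution: b(n) = A·r₁^n + B·r₂^n.
From the initial conditions, A + B = 2 and r₁A + r₂B = -1.
Since r₁ - r₂ = √52: A = (-1 - (2)r₂)/√52 = 1 - \frac{3 \sqrt{13}}{26}, and B = 2 - A = \frac{3 \sqrt{13}}{26} + 1.
So b(n) = \left(1 - \frac{3 \sqrt{13}}{26}\right)\left(1 + \sqrt{13}\right)^n + \left(\frac{3 \sqrt{13}}{26} + 1\right)\left(1 - \sqrt{13}\right)^n.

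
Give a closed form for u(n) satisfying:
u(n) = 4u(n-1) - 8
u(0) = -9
First-order linear non-homogeneous.
Homogeneous solution: u_h(n) = A·(4)^n.
Try constant particular solution u_p = K: K = 4K - 8 ⇒ K = \frac{8}{3}.
General: u(n) = A·(4)^n + \frac{8}{3}.
Apply u(0) = -9: A + \frac{8}{3} = -9 ⇒ A = - \frac{35}{3}.
So u(n) = \frac{8}{3} - \frac{35 \cdot 4^{n}}{3}.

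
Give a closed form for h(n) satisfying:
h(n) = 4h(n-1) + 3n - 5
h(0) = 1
First-order linear with linear forcing.
Homogeneous solution: h_h(n) = A·(4)^n.
Try particular h_p(n) = pn + q. Substituting:
  pn + q = 4(p(n-1) + q) + 3n - 5.
Matching the n-coefficient: p = 4p + 3 ⇒ p = -1.
Matching constants: q = -4p + 4q - 5 ⇒ q = \frac{1}{3}.
General: h(n) = A·(4)^n - n + \frac{1}{3}.
Apply h(0) = 1: A + \frac{1}{3} = 1 ⇒ A = \frac{2}{3}.
So h(n) = \frac{2 \cdot 4^{n}}{3} - n + \frac{1}{3}.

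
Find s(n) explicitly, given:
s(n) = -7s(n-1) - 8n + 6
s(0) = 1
First-order linear with linear forcing.
Homogeneous solution: s_h(n) = A·(-7)^n.
Try particular s_p(n) = pn + q. Substituting:
  pn + q = -7(p(n-1) + q) - 8n + 6.
Matching the n-coefficient: p = -7p - 8 ⇒ p = -1.
Matching constants: q = 7p - 7q + 6 ⇒ q = - \frac{1}{8}.
General: s(n) = A·(-7)^n - n - \frac{1}{8}.
Apply s(0) = 1: A - \frac{1}{8} = 1 ⇒ A = \frac{9}{8}.
So s(n) = \frac{9 \left(-7\right)^{n}}{8} - n - \frac{1}{8}.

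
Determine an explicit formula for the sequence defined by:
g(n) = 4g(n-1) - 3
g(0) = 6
First-order linear non-homogeneous.
Homogeneous solution: g_h(n) = A·(4)^n.
Try constant particular solution g_p = K: K = 4K - 3 ⇒ K = 1.
General: g(n) = A·(4)^n + 1.
Apply g(0) = 6: A + 1 = 6 ⇒ A = 5.
So g(n) = 5 \cdot 4^{n} + 1.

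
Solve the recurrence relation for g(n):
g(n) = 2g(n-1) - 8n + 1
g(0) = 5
First-order linear with linear forcing.
Homogeneous solution: g_h(n) = A·(2)^n.
Try particular g_p(n) = pn + q. Substituting:
  pn + q = 2(p(n-1) + q) - 8n + 1.
Matching the n-coefficient: p = 2p - 8 ⇒ p = 8.
Matching constants: q = -2p + 2q + 1 ⇒ q = 15.
General: g(n) = A·(2)^n + 8 n + 15.
Apply g(0) = 5: A + 15 = 5 ⇒ A = -10.
So g(n) = - 10 \cdot 2^{n} + 8 n + 15.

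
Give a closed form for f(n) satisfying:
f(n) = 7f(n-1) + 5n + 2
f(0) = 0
First-order linear with linear forcing.
Homogeneous solution: f_h(n) = A·(7)^n.
Try particular f_p(n) = pn + q. Substituting:
  pn + q = 7(p(n-1) + q) + 5n + 2.
Matching the n-coefficient: p = 7p + 5 ⇒ p = - \frac{5}{6}.
Matching constants: q = -7p + 7q + 2 ⇒ q = - \frac{47}{36}.
General: f(n) = A·(7)^n - \frac{5 n}{6} - \frac{47}{36}.
Apply f(0) = 0: A - \frac{47}{36} = 0 ⇒ A = \frac{47}{36}.
So f(n) = \frac{47 \cdot 7^{n}}{36} - \frac{5 n}{6} - \frac{47}{36}.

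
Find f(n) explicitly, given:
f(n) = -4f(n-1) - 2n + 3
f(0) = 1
First-order linear with linear forcing.
Homogeneous solution: f_h(n) = A·(-4)^n.
Try particular f_p(n) = pn + q. Substituting:
  pn + q = -4(p(n-1) + q) - 2n + 3.
Matching the n-coefficient: p = -4p - 2 ⇒ p = - \frac{2}{5}.
Matching constants: q = 4p - 4q + 3 ⇒ q = \frac{7}{25}.
General: f(n) = A·(-4)^n - \frac{2 n}{5} + \frac{7}{25}.
Apply f(0) = 1: A + \frac{7}{25} = 1 ⇒ A = \frac{18}{25}.
So f(n) = \frac{18 \left(-4\right)^{n}}{25} - \frac{2 n}{5} + \frac{7}{25}.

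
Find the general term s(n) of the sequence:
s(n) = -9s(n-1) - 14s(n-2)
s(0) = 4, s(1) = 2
Characteristic equation: x² + 9x + 14 = 0, which factors as (x - (-7))(x - (-2)) = 0.
Roots r₁ = -7, r₂ = -2 (distinct).
General solution: s(n) = A·(-7)^n + B·(-2)^n.
From s(0) = 4: A + B = 4.
From s(1) = 2: -7A - 2B = 2.
Solving: A = -2, B = 6.
So s(n) = 6 \left(-2\right)^{n} - 2 \left(-7\right)^{n}.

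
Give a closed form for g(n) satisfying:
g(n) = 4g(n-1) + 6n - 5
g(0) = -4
First-order linear with linear forcing.
Homogeneous solution: g_h(n) = A·(4)^n.
Try particular g_p(n) = pn + q. Substituting:
  pn + q = 4(p(n-1) + q) + 6n - 5.
Matching the n-coefficient: p = 4p + 6 ⇒ p = -2.
Matching constants: q = -4p + 4q - 5 ⇒ q = -1.
General: g(n) = A·(4)^n - 2 n - 1.
Apply g(0) = -4: A - 1 = -4 ⇒ A = -3.
So g(n) = - 3 \cdot 4^{n} - 2 n - 1.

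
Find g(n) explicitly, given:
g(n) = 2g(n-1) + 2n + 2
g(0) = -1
First-order linear with linear forcing.
Homogeneous solution: g_h(n) = A·(2)^n.
Try particular g_p(n) = pn + q. Substituting:
  pn + q = 2(p(n-1) + q) + 2n + 2.
Matching the n-coefficient: p = 2p + 2 ⇒ p = -2.
Matching constants: q = -2p + 2q + 2 ⇒ q = -6.
General: g(n) = A·(2)^n - 2 n - 6.
Apply g(0) = -1: A - 6 = -1 ⇒ A = 5.
So g(n) = 5 \cdot 2^{n} - 2 n - 6.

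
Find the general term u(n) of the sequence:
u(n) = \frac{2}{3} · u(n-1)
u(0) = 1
Pure geometric recurrence with ratio \frac{2}{3}.
By induction u(n) = u(0) · (\frac{2}{3})^n = \left(\frac{2}{3}\right)^{n}.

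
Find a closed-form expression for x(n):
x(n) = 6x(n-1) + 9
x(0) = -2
First-order linear non-homogeneous.
Homogeneous solution: x_h(n) = A·(6)^n.
Try constant particular solution x_p = K: K = 6K + 9 ⇒ K = - \frac{9}{5}.
General: x(n) = A·(6)^n - \frac{9}{5}.
Apply x(0) = -2: A - \frac{9}{5} = -2 ⇒ A = - \frac{1}{5}.
So x(n) = - \frac{6^{n}}{5} - \frac{9}{5}.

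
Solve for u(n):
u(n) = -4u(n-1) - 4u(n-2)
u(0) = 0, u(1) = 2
Characteristic equation: x² + 4x + 4 = 0, which is (x - (-2))².
Repeated root r = -2.
General solution: u(n) = (A + Bn)·(-2)^n.
From u(0) = 0: A = 0.
From u(1) = 2: (A + B)·(-2) = 2 ⇒ B = -1.
So u(n) = \left(- n\right) \cdot (-2)^n.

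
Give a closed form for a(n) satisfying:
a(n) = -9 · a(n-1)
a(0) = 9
Pure geometric recurrence with ratio -9.
By induction a(n) = a(0) · (-9)^n = 9 \left(-9\right)^{n}.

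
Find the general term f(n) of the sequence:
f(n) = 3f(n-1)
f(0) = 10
This is a homogeneous first-order recurrence with ratio 3.
By induction f(n) = f(0) · (3)^n = 10 \cdot 3^{n}.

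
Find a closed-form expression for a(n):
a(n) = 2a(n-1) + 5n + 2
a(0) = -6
First-order linear with linear forcing.
Homogeneous solution: a_h(n) = A·(2)^n.
Try particular a_p(n) = pn + q. Substituting:
  pn + q = 2(p(n-1) + q) + 5n + 2.
Matching the n-coefficient: p = 2p + 5 ⇒ p = -5.
Matching constants: q = -2p + 2q + 2 ⇒ q = -12.
General: a(n) = A·(2)^n - 5 n - 12.
Apply a(0) = -6: A - 12 = -6 ⇒ A = 6.
So a(n) = 6 \cdot 2^{n} - 5 n - 12.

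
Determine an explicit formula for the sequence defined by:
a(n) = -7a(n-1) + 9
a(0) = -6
First-order linear non-homogeneous.
Homogeneous solution: a_h(n) = A·(-7)^n.
Try constant particular solution a_p = K: K = -7K + 9 ⇒ K = \frac{9}{8}.
General: a(n) = A·(-7)^n + \frac{9}{8}.
Apply a(0) = -6: A + \frac{9}{8} = -6 ⇒ A = - \frac{57}{8}.
So a(n) = \frac{9}{8} - \frac{57 \left(-7\right)^{n}}{8}.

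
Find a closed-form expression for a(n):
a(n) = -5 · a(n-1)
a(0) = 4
Pure geometric recurrence with ratio -5.
By induction a(n) = a(0) · (-5)^n = 4 \left(-5\right)^{n}.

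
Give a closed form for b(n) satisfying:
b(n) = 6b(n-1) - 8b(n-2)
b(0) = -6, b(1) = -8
Characteristic equation: x² - 6x + 8 = 0, which factors as (x - (2))(x - (4)) = 0.
Roots r₁ = 2, r₂ = 4 (distinct).
General solution: b(n) = A·(2)^n + B·(4)^n.
From b(0) = -6: A + B = -6.
From b(1) = -8: 2A + 4B = -8.
Solving: A = -8, B = 2.
So b(n) = - 8 \cdot 2^{n} + 2 \cdot 4^{n}.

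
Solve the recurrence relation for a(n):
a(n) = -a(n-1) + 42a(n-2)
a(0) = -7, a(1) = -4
Characteristic equation: x² + x - 42 = 0, which factors as (x - (6))(x - (-7)) = 0.
Roots r₁ = 6, r₂ = -7 (distinct).
General solution: a(n) = A·(6)^n + B·(-7)^n.
From a(0) = -7: A + B = -7.
From a(1) = -4: 6A - 7B = -4.
Solving: A = - \frac{53}{13}, B = - \frac{38}{13}.
So a(n) = - \frac{38 \left(-7\right)^{n}}{13} - \frac{53 \cdot 6^{n}}{13}.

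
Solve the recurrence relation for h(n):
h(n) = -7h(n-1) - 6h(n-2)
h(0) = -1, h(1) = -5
Characteristic equation: x² + 7x + 6 = 0, which factors as (x - (-6))(x - (-1)) = 0.
Roots r₁ = -6, r₂ = -1 (distinct).
General solution: h(n) = A·(-6)^n + B·(-1)^n.
From h(0) = -1: A + B = -1.
From h(1) = -5: -6A - B = -5.
Solving: A = \frac{6}{5}, B = - \frac{11}{5}.
So h(n) = - \frac{11 \left(-1\right)^{n}}{5} + \frac{6 \left(-6\right)^{n}}{5}.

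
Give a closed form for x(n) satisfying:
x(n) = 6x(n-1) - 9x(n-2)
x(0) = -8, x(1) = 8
Characteristic equation: x² - 6x + 9 = 0, which is (x - (3))².
Repeated root r = 3.
General solution: x(n) = (A + Bn)·(3)^n.
From x(0) = -8: A = -8.
From x(1) = 8: (A + B)·(3) = 8 ⇒ B = \frac{32}{3}.
So x(n) = \left(\frac{32 n}{3} - 8\right) \cdot (3)^n.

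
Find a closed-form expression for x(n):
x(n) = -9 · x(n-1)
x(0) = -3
Pure geometric recurrence with ratio -9.
By induction x(n) = x(0) · (-9)^n = - 3 \left(-9\right)^{n}.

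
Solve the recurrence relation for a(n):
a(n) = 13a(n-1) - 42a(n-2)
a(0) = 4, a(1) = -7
Characteristic equation: x² - 13x + 42 = 0, which factors as (x - (6))(x - (7)) = 0.
Roots r₁ = 6, r₂ = 7 (distinct).
General solution: a(n) = A·(6)^n + B·(7)^n.
From a(0) = 4: A + B = 4.
From a(1) = -7: 6A + 7B = -7.
Solving: A = 35, B = -31.
So a(n) = 35 \cdot 6^{n} - 31 \cdot 7^{n}.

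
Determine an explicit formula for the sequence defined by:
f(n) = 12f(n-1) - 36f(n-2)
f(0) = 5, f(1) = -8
Characteristic equation: x² - 12x + 36 = 0, which is (x - (6))².
Repeated root r = 6.
General solution: f(n) = (A + Bn)·(6)^n.
From f(0) = 5: A = 5.
From f(1) = -8: (A + B)·(6) = -8 ⇒ B = - \frac{19}{3}.
So f(n) = \left(5 - \frac{19 n}{3}\right) \cdot (6)^n.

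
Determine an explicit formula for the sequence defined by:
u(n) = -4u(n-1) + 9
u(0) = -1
First-order linear non-homogeneous.
Homogeneous solution: u_h(n) = A·(-4)^n.
Try constant particular solution u_p = K: K = -4K + 9 ⇒ K = \frac{9}{5}.
General: u(n) = A·(-4)^n + \frac{9}{5}.
Apply u(0) = -1: A + \frac{9}{5} = -1 ⇒ A = - \frac{14}{5}.
So u(n) = \frac{9}{5} - \frac{14 \left(-4\right)^{n}}{5}.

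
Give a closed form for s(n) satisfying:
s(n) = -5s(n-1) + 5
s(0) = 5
First-order linear non-homogeneous.
Homogeneous solution: s_h(n) = A·(-5)^n.
Try constant particular solution s_p = K: K = -5K + 5 ⇒ K = \frac{5}{6}.
General: s(n) = A·(-5)^n + \frac{5}{6}.
Apply s(0) = 5: A + \frac{5}{6} = 5 ⇒ A = \frac{25}{6}.
So s(n) = \frac{25 \left(-5\right)^{n}}{6} + \frac{5}{6}.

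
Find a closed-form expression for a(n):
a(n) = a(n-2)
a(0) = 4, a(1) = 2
Characteristic equation: x² - 1 = 0, which factors as (x - (1))(x - (-1)) = 0.
Roots r₁ = 1, r₂ = -1 (distinct).
General solution: a(n) = A·(1)^n + B·(-1)^n.
From a(0) = 4: A + B = 4.
From a(1) = 2: A - B = 2.
Solving: A = 3, B = 1.
So a(n) = \left(-1\right)^{n} + 3.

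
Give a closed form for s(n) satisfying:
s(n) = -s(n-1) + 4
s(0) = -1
First-order linear non-homogeneous.
Homogeneous solution: s_h(n) = A·(-1)^n.
Try constant particular solution s_p = K: K = -K + 4 ⇒ K = 2.
General: s(n) = A·(-1)^n + 2.
Apply s(0) = -1: A + 2 = -1 ⇒ A = -3.
So s(n) = 2 - 3 \left(-1\right)^{n}.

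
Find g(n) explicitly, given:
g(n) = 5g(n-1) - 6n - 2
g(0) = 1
First-order linear with linear forcing.
Homogeneous solution: g_h(n) = A·(5)^n.
Try particular g_p(n) = pn + q. Substituting:
  pn + q = 5(p(n-1) + q) - 6n - 2.
Matching the n-coefficient: p = 5p - 6 ⇒ p = \frac{3}{2}.
Matching constants: q = -5p + 5q - 2 ⇒ q = \frac{19}{8}.
General: g(n) = A·(5)^n + \frac{3 n}{2} + \frac{19}{8}.
Apply g(0) = 1: A + \frac{19}{8} = 1 ⇒ A = - \frac{11}{8}.
So g(n) = - \frac{11 \cdot 5^{n}}{8} + \frac{3 n}{2} + \frac{19}{8}.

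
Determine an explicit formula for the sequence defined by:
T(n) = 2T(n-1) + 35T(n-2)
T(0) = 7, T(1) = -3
Characteristic equation: x² - 2x - 35 = 0, which factors as (x - (7))(x - (-5)) = 0.
Roots r₁ = 7, r₂ = -5 (distinct).
General solution: T(n) = A·(7)^n + B·(-5)^n.
From T(0) = 7: A + B = 7.
From T(1) = -3: 7A - 5B = -3.
Solving: A = \frac{8}{3}, B = \frac{13}{3}.
So T(n) = \frac{13 \left(-5\right)^{n}}{3} + \frac{8 \cdot 7^{n}}{3}.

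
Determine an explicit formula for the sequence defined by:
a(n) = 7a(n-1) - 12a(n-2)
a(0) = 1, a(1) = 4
Characteristic equation: x² - 7x + 12 = 0, which factors as (x - (3))(x - (4)) = 0.
Roots r₁ = 3, r₂ = 4 (distinct).
General solution: a(n) = A·(3)^n + B·(4)^n.
From a(0) = 1: A + B = 1.
From a(1) = 4: 3A + 4B = 4.
Solving: A = 0, B = 1.
So a(n) = 4^{n}.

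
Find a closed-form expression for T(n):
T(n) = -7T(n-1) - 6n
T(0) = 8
First-order linear with linear forcing.
Homogeneous solution: T_h(n) = A·(-7)^n.
Try particular T_p(n) = pn + q. Substituting:
  pn + q = -7(p(n-1) + q) - 6n.
Matching the n-coefficient: p = -7p - 6 ⇒ p = - \frac{3}{4}.
Matching constants: q = 7p - 7q ⇒ q = - \frac{21}{32}.
General: T(n) = A·(-7)^n - \frac{3 n}{4} - \frac{21}{32}.
Apply T(0) = 8: A - \frac{21}{32} = 8 ⇒ A = \frac{277}{32}.
So T(n) = \frac{277 \left(-7\right)^{n}}{32} - \frac{3 n}{4} - \frac{21}{32}.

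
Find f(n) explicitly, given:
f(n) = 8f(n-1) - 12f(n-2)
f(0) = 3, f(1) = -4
Characteristic equation: x² - 8x + 12 = 0, which factors as (x - (6))(x - (2)) = 0.
Roots r₁ = 6, r₂ = 2 (distinct).
General solution: f(n) = A·(6)^n + B·(2)^n.
From f(0) = 3: A + B = 3.
From f(1) = -4: 6A + 2B = -4.
Solving: A = - \frac{5}{2}, B = \frac{11}{2}.
So f(n) = \frac{11 \cdot 2^{n}}{2} - \frac{5 \cdot 6^{n}}{2}.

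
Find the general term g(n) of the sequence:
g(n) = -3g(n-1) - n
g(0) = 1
First-order linear with linear forcing.
Homogeneous solution: g_h(n) = A·(-3)^n.
Try particular g_p(n) = pn + q. Substituting:
  pn + q = -3(p(n-1) + q) - n.
Matching the n-coefficient: p = -3p - 1 ⇒ p = - \frac{1}{4}.
Matching constants: q = 3p - 3q ⇒ q = - \frac{3}{16}.
General: g(n) = A·(-3)^n - \frac{n}{4} - \frac{3}{16}.
Apply g(0) = 1: A - \frac{3}{16} = 1 ⇒ A = \frac{19}{16}.
So g(n) = \frac{19 \left(-3\right)^{n}}{16} - \frac{n}{4} - \frac{3}{16}.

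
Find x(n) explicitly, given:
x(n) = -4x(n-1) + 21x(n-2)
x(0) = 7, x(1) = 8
Characteristic equation: x² + 4x - 21 = 0, which factors as (x - (3))(x - (-7)) = 0.
Roots r₁ = 3, r₂ = -7 (distinct).
General solution: x(n) = A·(3)^n + B·(-7)^n.
From x(0) = 7: A + B = 7.
From x(1) = 8: 3A - 7B = 8.
Solving: A = \frac{57}{10}, B = \frac{13}{10}.
So x(n) = \frac{13 \left(-7\right)^{n}}{10} + \frac{57 \cdot 3^{n}}{10}.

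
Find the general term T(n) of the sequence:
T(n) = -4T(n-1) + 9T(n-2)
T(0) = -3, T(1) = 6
Characteristic equation: x² + 4x - 9 = 0.
Discriminant Δ = (-4)² + 4·(9) = 52.
Roots r₁,₂ = (-4 ± √52)/2, so r₁ = -2 + \sqrt{13}, r₂ = - \sqrt{13} - 2.
General solution: T(n) = A·r₁^n + B·r₂^n.
From the initial conditions, A + B = -3 and r₁A + r₂B = 6.
Since r₁ - r₂ = √52: A = (6 - (-3)r₂)/√52 = - \frac{3}{2}, and B = -3 - A = - \frac{3}{2}.
So T(n) = \left(- \frac{3}{2}\right)\left(-2 + \sqrt{13}\right)^n + \left(- \frac{3}{2}\right)\left(- \sqrt{13} - 2\right)^n.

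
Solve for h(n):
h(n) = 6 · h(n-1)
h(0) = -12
Pure geometric recurrence with ratio 6.
By induction h(n) = h(0) · (6)^n = - 12 \cdot 6^{n}.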